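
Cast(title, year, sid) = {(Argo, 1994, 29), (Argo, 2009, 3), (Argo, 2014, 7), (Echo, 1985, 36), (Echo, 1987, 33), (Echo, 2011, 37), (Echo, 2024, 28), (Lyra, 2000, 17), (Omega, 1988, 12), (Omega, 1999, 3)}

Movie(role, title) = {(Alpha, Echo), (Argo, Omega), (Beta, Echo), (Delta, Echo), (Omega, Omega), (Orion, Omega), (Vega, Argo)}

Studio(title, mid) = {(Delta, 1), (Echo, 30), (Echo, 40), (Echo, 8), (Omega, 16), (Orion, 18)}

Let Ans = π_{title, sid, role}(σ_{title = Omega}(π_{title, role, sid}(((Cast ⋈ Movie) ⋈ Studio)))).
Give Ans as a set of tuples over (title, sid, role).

Cast ⋈ Movie (natural join on title): {(Argo, 1994, 29, Vega), (Argo, 2009, 3, Vega), (Argo, 2014, 7, Vega), (Echo, 1985, 36, Alpha), (Echo, 1985, 36, Beta), (Echo, 1985, 36, Delta), (Echo, 1987, 33, Alpha), (Echo, 1987, 33, Beta), (Echo, 1987, 33, Delta), (Echo, 2011, 37, Alpha), (Echo, 2011, 37, Beta), (Echo, 2011, 37, Delta), (Echo, 2024, 28, Alpha), (Echo, 2024, 28, Beta), (Echo, 2024, 28, Delta), (Omega, 1988, 12, Argo), (Omega, 1988, 12, Omega), (Omega, 1988, 12, Orion), (Omega, 1999, 3, Argo), (Omega, 1999, 3, Omega), (Omega, 1999, 3, Orion)}
(Cast ⋈ Movie) ⋈ Studio (natural join on title): {(Echo, 1985, 36, Alpha, 30), (Echo, 1985, 36, Alpha, 40), (Echo, 1985, 36, Alpha, 8), (Echo, 1985, 36, Beta, 30), (Echo, 1985, 36, Beta, 40), (Echo, 1985, 36, Beta, 8), (Echo, 1985, 36, Delta, 30), (Echo, 1985, 36, Delta, 40), (Echo, 1985, 36, Delta, 8), (Echo, 1987, 33, Alpha, 30), (Echo, 1987, 33, Alpha, 40), (Echo, 1987, 33, Alpha, 8), (Echo, 1987, 33, Beta, 30), (Echo, 1987, 33, Beta, 40), (Echo, 1987, 33, Beta, 8), (Echo, 1987, 33, Delta, 30), (Echo, 1987, 33, Delta, 40), (Echo, 1987, 33, Delta, 8), (Echo, 2011, 37, Alpha, 30), (Echo, 2011, 37, Alpha, 40), (Echo, 2011, 37, Alpha, 8), (Echo, 2011, 37, Beta, 30), (Echo, 2011, 37, Beta, 40), (Echo, 2011, 37, Beta, 8), (Echo, 2011, 37, Delta, 30), (Echo, 2011, 37, Delta, 40), (Echo, 2011, 37, Delta, 8), (Echo, 2024, 28, Alpha, 30), (Echo, 2024, 28, Alpha, 40), (Echo, 2024, 28, Alpha, 8), (Echo, 2024, 28, Beta, 30), (Echo, 2024, 28, Beta, 40), (Echo, 2024, 28, Beta, 8), (Echo, 2024, 28, Delta, 30), (Echo, 2024, 28, Delta, 40), (Echo, 2024, 28, Delta, 8), (Omega, 1988, 12, Argo, 16), (Omega, 1988, 12, Omega, 16), (Omega, 1988, 12, Orion, 16), (Omega, 1999, 3, Argo, 16), (Omega, 1999, 3, Omega, 16), (Omega, 1999, 3, Orion, 16)}
Projecting to title, role, sid (24 duplicate(s) eliminated): {(Echo, Alpha, 28), (Echo, Alpha, 33), (Echo, Alpha, 36), (Echo, Alpha, 37), (Echo, Beta, 28), (Echo, Beta, 33), (Echo, Beta, 36), (Echo, Beta, 37), (Echo, Delta, 28), (Echo, Delta, 33), (Echo, Delta, 36), (Echo, Delta, 37), (Omega, Argo, 12), (Omega, Argo, 3), (Omega, Omega, 12), (Omega, Omega, 3), (Omega, Orion, 12), (Omega, Orion, 3)}
Selection title = Omega: {(Omega, Argo, 12), (Omega, Argo, 3), (Omega, Omega, 12), (Omega, Omega, 3), (Omega, Orion, 12), (Omega, Orion, 3)}
Projecting to title, sid, role: {(Omega, 12, Argo), (Omega, 12, Omega), (Omega, 12, Orion), (Omega, 3, Argo), (Omega, 3, Omega), (Omega, 3, Orion)}

{(Omega, 12, Argo), (Omega, 12, Omega), (Omega, 12, Orion), (Omega, 3, Argo), (Omega, 3, Omega), (Omega, 3, Orion)}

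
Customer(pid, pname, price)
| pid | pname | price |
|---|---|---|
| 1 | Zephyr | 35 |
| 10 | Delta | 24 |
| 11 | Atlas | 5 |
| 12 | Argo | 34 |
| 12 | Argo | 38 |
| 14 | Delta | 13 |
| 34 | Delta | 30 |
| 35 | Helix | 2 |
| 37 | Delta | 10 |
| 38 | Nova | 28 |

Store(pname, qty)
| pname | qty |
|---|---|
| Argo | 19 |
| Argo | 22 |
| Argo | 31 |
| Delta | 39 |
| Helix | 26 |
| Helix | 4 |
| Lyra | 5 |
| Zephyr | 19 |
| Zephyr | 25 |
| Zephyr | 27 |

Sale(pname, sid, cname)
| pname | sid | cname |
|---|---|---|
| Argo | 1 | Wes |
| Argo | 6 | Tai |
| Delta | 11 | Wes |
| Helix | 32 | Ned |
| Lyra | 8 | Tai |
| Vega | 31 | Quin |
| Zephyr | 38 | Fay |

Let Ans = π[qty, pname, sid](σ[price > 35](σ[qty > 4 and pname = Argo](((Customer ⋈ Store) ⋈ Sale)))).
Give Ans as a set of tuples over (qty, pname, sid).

{(19, Argo, 1), (19, Argo, 6), (22, Argo, 1), (22, Argo, 6), (31, Argo, 1), (31, Argo, 6)}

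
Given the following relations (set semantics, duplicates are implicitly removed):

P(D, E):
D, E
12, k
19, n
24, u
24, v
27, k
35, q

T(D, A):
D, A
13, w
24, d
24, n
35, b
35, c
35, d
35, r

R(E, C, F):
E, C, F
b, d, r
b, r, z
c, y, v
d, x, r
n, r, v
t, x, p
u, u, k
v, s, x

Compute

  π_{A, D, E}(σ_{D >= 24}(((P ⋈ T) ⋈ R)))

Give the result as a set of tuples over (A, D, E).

{(d, 24, u), (d, 24, v), (n, 24, u), (n, 24, v)}

Natural join on D: {(24, u, d), (24, u, n), (24, v, d), (24, v, n), (35, q, b), (35, q, c), (35, q, d), (35, q, r)}
Natural join on E: {(24, u, d, u, k), (24, u, n, u, k), (24, v, d, s, x), (24, v, n, s, x)}
Selection D >= 24: {(24, u, d, u, k), (24, u, n, u, k), (24, v, d, s, x), (24, v, n, s, x)}
π_{A, D, E} gives {(d, 24, u), (d, 24, v), (n, 24, u), (n, 24, v)}.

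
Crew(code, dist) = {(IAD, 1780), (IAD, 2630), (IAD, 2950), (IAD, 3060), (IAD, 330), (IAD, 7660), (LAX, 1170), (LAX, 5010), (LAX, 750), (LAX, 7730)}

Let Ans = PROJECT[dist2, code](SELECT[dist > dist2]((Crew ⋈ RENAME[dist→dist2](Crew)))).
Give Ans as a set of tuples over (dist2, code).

ρ[dist→dist2]: schema becomes (code, dist2); tuples unchanged.
Joining Crew and RENAME[dist→dist2](Crew) on code yields {(IAD, 1780, 1780), (IAD, 1780, 2630), (IAD, 1780, 2950), (IAD, 1780, 3060), (IAD, 1780, 330), (IAD, 1780, 7660), (IAD, 2630, 1780), (IAD, 2630, 2630), (IAD, 2630, 2950), (IAD, 2630, 3060), (IAD, 2630, 330), (IAD, 2630, 7660), (IAD, 2950, 1780), (IAD, 2950, 2630), (IAD, 2950, 2950), (IAD, 2950, 3060), (IAD, 2950, 330), (IAD, 2950, 7660), (IAD, 3060, 1780), (IAD, 3060, 2630), (IAD, 3060, 2950), (IAD, 3060, 3060), (IAD, 3060, 330), (IAD, 3060, 7660), (IAD, 330, 1780), (IAD, 330, 2630), (IAD, 330, 2950), (IAD, 330, 3060), (IAD, 330, 330), (IAD, 330, 7660), (IAD, 7660, 1780), (IAD, 7660, 2630), (IAD, 7660, 2950), (IAD, 7660, 3060), (IAD, 7660, 330), (IAD, 7660, 7660), (LAX, 1170, 1170), (LAX, 1170, 5010), (LAX, 1170, 750), (LAX, 1170, 7730), (LAX, 5010, 1170), (LAX, 5010, 5010), (LAX, 5010, 750), (LAX, 5010, 7730), (LAX, 750, 1170), (LAX, 750, 5010), (LAX, 750, 750), (LAX, 750, 7730), (LAX, 7730, 1170), (LAX, 7730, 5010), (LAX, 7730, 750), (LAX, 7730, 7730)}.
Selection dist > dist2: {(IAD, 1780, 330), (IAD, 2630, 1780), (IAD, 2630, 330), (IAD, 2950, 1780), (IAD, 2950, 2630), (IAD, 2950, 330), (IAD, 3060, 1780), (IAD, 3060, 2630), (IAD, 3060, 2950), (IAD, 3060, 330), (IAD, 7660, 1780), (IAD, 7660, 2630), (IAD, 7660, 2950), (IAD, 7660, 3060), (IAD, 7660, 330), (LAX, 1170, 750), (LAX, 5010, 1170), (LAX, 5010, 750), (LAX, 7730, 1170), (LAX, 7730, 5010), (LAX, 7730, 750)}
π_{dist2, code} gives {(1170, LAX), (1780, IAD), (2630, IAD), (2950, IAD), (3060, IAD), (330, IAD), (5010, LAX), (750, LAX)} (13 duplicate(s) eliminated).

{(1170, LAX), (1780, IAD), (2630, IAD), (2950, IAD), (3060, IAD), (330, IAD), (5010, LAX), (750, LAX)}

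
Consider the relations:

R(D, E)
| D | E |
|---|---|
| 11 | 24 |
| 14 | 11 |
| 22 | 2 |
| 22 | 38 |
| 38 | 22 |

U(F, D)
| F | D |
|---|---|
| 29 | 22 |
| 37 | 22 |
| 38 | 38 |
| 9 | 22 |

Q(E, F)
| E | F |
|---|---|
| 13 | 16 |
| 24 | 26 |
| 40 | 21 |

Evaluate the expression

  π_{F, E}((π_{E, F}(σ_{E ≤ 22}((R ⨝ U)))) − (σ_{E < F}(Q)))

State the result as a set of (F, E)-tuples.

Natural join on D: {(22, 2, 29), (22, 2, 37), (22, 2, 9), (22, 38, 29), (22, 38, 37), (22, 38, 9), (38, 22, 38)}
Selection E ≤ 22: {(22, 2, 29), (22, 2, 37), (22, 2, 9), (38, 22, 38)}
Keep only column(s) E, F: {(2, 29), (2, 37), (2, 9), (22, 38)}
Selection E < F: {(13, 16), (24, 26)}
Difference: {(2, 29), (2, 37), (2, 9), (22, 38)} with {(13, 16), (24, 26)} → {(2, 29), (2, 37), (2, 9), (22, 38)}
Keep only column(s) F, E: {(29, 2), (37, 2), (38, 22), (9, 2)}

{(29, 2), (37, 2), (38, 22), (9, 2)}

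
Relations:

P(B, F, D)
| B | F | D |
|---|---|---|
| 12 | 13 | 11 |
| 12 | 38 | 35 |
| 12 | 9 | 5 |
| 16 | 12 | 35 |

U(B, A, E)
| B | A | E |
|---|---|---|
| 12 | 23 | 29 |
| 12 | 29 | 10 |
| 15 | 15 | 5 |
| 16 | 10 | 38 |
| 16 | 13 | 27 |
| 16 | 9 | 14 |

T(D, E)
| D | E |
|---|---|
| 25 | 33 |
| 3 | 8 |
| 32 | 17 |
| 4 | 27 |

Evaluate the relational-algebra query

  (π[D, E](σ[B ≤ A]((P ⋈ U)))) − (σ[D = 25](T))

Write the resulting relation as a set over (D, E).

Natural join on B: {(12, 13, 11, 23, 29), (12, 13, 11, 29, 10), (12, 38, 35, 23, 29), (12, 38, 35, 29, 10), (12, 9, 5, 23, 29), (12, 9, 5, 29, 10), (16, 12, 35, 10, 38), (16, 12, 35, 13, 27), (16, 12, 35, 9, 14)}
Filtering on B ≤ A leaves {(12, 13, 11, 23, 29), (12, 13, 11, 29, 10), (12, 38, 35, 23, 29), (12, 38, 35, 29, 10), (12, 9, 5, 23, 29), (12, 9, 5, 29, 10)}.
π_{D, E} gives {(11, 10), (11, 29), (35, 10), (35, 29), (5, 10), (5, 29)}.
Filtering on D = 25 leaves {(25, 33)}.
Difference: {(11, 10), (11, 29), (35, 10), (35, 29), (5, 10), (5, 29)} with {(25, 33)} → {(11, 10), (11, 29), (35, 10), (35, 29), (5, 10), (5, 29)}

{(11, 10), (11, 29), (35, 10), (35, 29), (5, 10), (5, 29)}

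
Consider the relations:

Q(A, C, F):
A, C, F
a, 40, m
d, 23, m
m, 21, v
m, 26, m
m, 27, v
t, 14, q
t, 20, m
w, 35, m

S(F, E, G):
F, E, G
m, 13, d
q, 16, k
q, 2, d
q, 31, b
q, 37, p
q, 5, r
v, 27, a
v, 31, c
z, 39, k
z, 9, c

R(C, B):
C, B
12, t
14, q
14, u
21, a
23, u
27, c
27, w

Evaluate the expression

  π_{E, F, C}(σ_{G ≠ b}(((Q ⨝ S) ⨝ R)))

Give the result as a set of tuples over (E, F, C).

{(13, m, 23), (16, q, 14), (2, q, 14), (27, v, 21), (27, v, 27), (31, v, 21), (31, v, 27), (37, q, 14), (5, q, 14)}

Q ⋈ S (natural join on F): {(a, 40, m, 13, d), (d, 23, m, 13, d), (m, 21, v, 27, a), (m, 21, v, 31, c), (m, 26, m, 13, d), (m, 27, v, 27, a), (m, 27, v, 31, c), (t, 14, q, 16, k), (t, 14, q, 2, d), (t, 14, q, 31, b), (t, 14, q, 37, p), (t, 14, q, 5, r), (t, 20, m, 13, d), (w, 35, m, 13, d)}
(Q ⨝ S) ⋈ R (natural join on C): {(d, 23, m, 13, d, u), (m, 21, v, 27, a, a), (m, 21, v, 31, c, a), (m, 27, v, 27, a, c), (m, 27, v, 27, a, w), (m, 27, v, 31, c, c), (m, 27, v, 31, c, w), (t, 14, q, 16, k, q), (t, 14, q, 16, k, u), (t, 14, q, 2, d, q), (t, 14, q, 2, d, u), (t, 14, q, 31, b, q), (t, 14, q, 31, b, u), (t, 14, q, 37, p, q), (t, 14, q, 37, p, u), (t, 14, q, 5, r, q), (t, 14, q, 5, r, u)}
Apply σ_{G ≠ b}; surviving tuples: {(d, 23, m, 13, d, u), (m, 21, v, 27, a, a), (m, 21, v, 31, c, a), (m, 27, v, 27, a, c), (m, 27, v, 27, a, w), (m, 27, v, 31, c, c), (m, 27, v, 31, c, w), (t, 14, q, 16, k, q), (t, 14, q, 16, k, u), (t, 14, q, 2, d, q), (t, 14, q, 2, d, u), (t, 14, q, 37, p, q), (t, 14, q, 37, p, u), (t, 14, q, 5, r, q), (t, 14, q, 5, r, u)}
π[E, F, C]: project onto (E, F, C) (6 duplicate(s) eliminated) → {(13, m, 23), (16, q, 14), (2, q, 14), (27, v, 21), (27, v, 27), (31, v, 21), (31, v, 27), (37, q, 14), (5, q, 14)}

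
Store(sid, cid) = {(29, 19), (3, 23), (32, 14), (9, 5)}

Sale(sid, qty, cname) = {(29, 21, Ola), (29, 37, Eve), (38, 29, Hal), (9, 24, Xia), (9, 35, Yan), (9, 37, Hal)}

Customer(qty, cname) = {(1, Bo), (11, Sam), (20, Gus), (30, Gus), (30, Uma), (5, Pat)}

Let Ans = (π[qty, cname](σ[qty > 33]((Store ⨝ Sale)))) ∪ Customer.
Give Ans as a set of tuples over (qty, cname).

{(1, Bo), (11, Sam), (20, Gus), (30, Gus), (30, Uma), (35, Yan), (37, Eve), (37, Hal), (5, Pat)}

Natural join on sid: {(29, 19, 21, Ola), (29, 19, 37, Eve), (9, 5, 24, Xia), (9, 5, 35, Yan), (9, 5, 37, Hal)}
Selection qty > 33: {(29, 19, 37, Eve), (9, 5, 35, Yan), (9, 5, 37, Hal)}
π[qty, cname]: project onto (qty, cname) → {(35, Yan), (37, Eve), (37, Hal)}
Union: {(35, Yan), (37, Eve), (37, Hal)} with {(1, Bo), (11, Sam), (20, Gus), (30, Gus), (30, Uma), (5, Pat)} → {(1, Bo), (11, Sam), (20, Gus), (30, Gus), (30, Uma), (35, Yan), (37, Eve), (37, Hal), (5, Pat)}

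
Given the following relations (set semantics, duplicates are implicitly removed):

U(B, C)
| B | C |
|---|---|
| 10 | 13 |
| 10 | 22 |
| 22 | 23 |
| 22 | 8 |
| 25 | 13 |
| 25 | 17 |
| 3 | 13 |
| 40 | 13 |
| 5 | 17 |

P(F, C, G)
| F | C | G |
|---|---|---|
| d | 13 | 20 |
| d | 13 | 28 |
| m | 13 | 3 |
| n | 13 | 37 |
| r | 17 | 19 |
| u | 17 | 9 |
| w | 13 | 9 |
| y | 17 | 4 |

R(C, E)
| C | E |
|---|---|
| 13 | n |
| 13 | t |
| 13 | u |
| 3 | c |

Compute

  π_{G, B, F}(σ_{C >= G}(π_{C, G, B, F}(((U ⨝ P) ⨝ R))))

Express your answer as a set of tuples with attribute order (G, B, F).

{(3, 10, m), (3, 25, m), (3, 3, m), (3, 40, m), (9, 10, w), (9, 25, w), (9, 3, w), (9, 40, w)}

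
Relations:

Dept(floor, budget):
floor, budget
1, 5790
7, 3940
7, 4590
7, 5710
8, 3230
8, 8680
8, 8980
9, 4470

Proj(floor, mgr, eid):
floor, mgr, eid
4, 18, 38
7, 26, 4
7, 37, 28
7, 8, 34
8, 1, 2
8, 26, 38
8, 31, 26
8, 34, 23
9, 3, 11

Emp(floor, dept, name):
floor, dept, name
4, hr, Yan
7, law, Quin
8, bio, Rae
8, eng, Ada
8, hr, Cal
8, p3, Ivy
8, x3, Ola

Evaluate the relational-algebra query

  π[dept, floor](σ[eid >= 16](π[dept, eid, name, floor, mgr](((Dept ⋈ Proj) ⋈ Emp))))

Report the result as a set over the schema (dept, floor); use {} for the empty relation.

Joining Dept and Proj on floor yields {(7, 3940, 26, 4), (7, 3940, 37, 28), (7, 3940, 8, 34), (7, 4590, 26, 4), (7, 4590, 37, 28), (7, 4590, 8, 34), (7, 5710, 26, 4), (7, 5710, 37, 28), (7, 5710, 8, 34), (8, 3230, 1, 2), (8, 3230, 26, 38), (8, 3230, 31, 26), (8, 3230, 34, 23), (8, 8680, 1, 2), (8, 8680, 26, 38), (8, 8680, 31, 26), (8, 8680, 34, 23), (8, 8980, 1, 2), (8, 8980, 26, 38), (8, 8980, 31, 26), (8, 8980, 34, 23), (9, 4470, 3, 11)}.
Joining (Dept ⋈ Proj) and Emp on floor yields {(7, 3940, 26, 4, law, Quin), (7, 3940, 37, 28, law, Quin), (7, 3940, 8, 34, law, Quin), (7, 4590, 26, 4, law, Quin), (7, 4590, 37, 28, law, Quin), (7, 4590, 8, 34, law, Quin), (7, 5710, 26, 4, law, Quin), (7, 5710, 37, 28, law, Quin), (7, 5710, 8, 34, law, Quin), (8, 3230, 1, 2, bio, Rae), (8, 3230, 1, 2, eng, Ada), (8, 3230, 1, 2, hr, Cal), (8, 3230, 1, 2, p3, Ivy), (8, 3230, 1, 2, x3, Ola), (8, 3230, 26, 38, bio, Rae), (8, 3230, 26, 38, eng, Ada), (8, 3230, 26, 38, hr, Cal), (8, 3230, 26, 38, p3, Ivy), (8, 3230, 26, 38, x3, Ola), (8, 3230, 31, 26, bio, Rae), (8, 3230, 31, 26, eng, Ada), (8, 3230, 31, 26, hr, Cal), (8, 3230, 31, 26, p3, Ivy), (8, 3230, 31, 26, x3, Ola), (8, 3230, 34, 23, bio, Rae), (8, 3230, 34, 23, eng, Ada), (8, 3230, 34, 23, hr, Cal), (8, 3230, 34, 23, p3, Ivy), (8, 3230, 34, 23, x3, Ola), (8, 8680, 1, 2, bio, Rae), (8, 8680, 1, 2, eng, Ada), (8, 8680, 1, 2, hr, Cal), (8, 8680, 1, 2, p3, Ivy), (8, 8680, 1, 2, x3, Ola), (8, 8680, 26, 38, bio, Rae), (8, 8680, 26, 38, eng, Ada), (8, 8680, 26, 38, hr, Cal), (8, 8680, 26, 38, p3, Ivy), (8, 8680, 26, 38, x3, Ola), (8, 8680, 31, 26, bio, Rae), (8, 8680, 31, 26, eng, Ada), (8, 8680, 31, 26, hr, Cal), (8, 8680, 31, 26, p3, Ivy), (8, 8680, 31, 26, x3, Ola), (8, 8680, 34, 23, bio, Rae), (8, 8680, 34, 23, eng, Ada), (8, 8680, 34, 23, hr, Cal), (8, 8680, 34, 23, p3, Ivy), (8, 8680, 34, 23, x3, Ola), (8, 8980, 1, 2, bio, Rae), (8, 8980, 1, 2, eng, Ada), (8, 8980, 1, 2, hr, Cal), (8, 8980, 1, 2, p3, Ivy), (8, 8980, 1, 2, x3, Ola), (8, 8980, 26, 38, bio, Rae), (8, 8980, 26, 38, eng, Ada), (8, 8980, 26, 38, hr, Cal), (8, 8980, 26, 38, p3, Ivy), (8, 8980, 26, 38, x3, Ola), (8, 8980, 31, 26, bio, Rae), (8, 8980, 31, 26, eng, Ada), (8, 8980, 31, 26, hr, Cal), (8, 8980, 31, 26, p3, Ivy), (8, 8980, 31, 26, x3, Ola), (8, 8980, 34, 23, bio, Rae), (8, 8980, 34, 23, eng, Ada), (8, 8980, 34, 23, hr, Cal), (8, 8980, 34, 23, p3, Ivy), (8, 8980, 34, 23, x3, Ola)}.
π_{dept, eid, name, floor, mgr} gives {(bio, 2, Rae, 8, 1), (bio, 23, Rae, 8, 34), (bio, 26, Rae, 8, 31), (bio, 38, Rae, 8, 26), (eng, 2, Ada, 8, 1), (eng, 23, Ada, 8, 34), (eng, 26, Ada, 8, 31), (eng, 38, Ada, 8, 26), (hr, 2, Cal, 8, 1), (hr, 23, Cal, 8, 34), (hr, 26, Cal, 8, 31), (hr, 38, Cal, 8, 26), (law, 28, Quin, 7, 37), (law, 34, Quin, 7, 8), (law, 4, Quin, 7, 26), (p3, 2, Ivy, 8, 1), (p3, 23, Ivy, 8, 34), (p3, 26, Ivy, 8, 31), (p3, 38, Ivy, 8, 26), (x3, 2, Ola, 8, 1), (x3, 23, Ola, 8, 34), (x3, 26, Ola, 8, 31), (x3, 38, Ola, 8, 26)} (46 duplicate(s) eliminated).
Filtering on eid >= 16 leaves {(bio, 23, Rae, 8, 34), (bio, 26, Rae, 8, 31), (bio, 38, Rae, 8, 26), (eng, 23, Ada, 8, 34), (eng, 26, Ada, 8, 31), (eng, 38, Ada, 8, 26), (hr, 23, Cal, 8, 34), (hr, 26, Cal, 8, 31), (hr, 38, Cal, 8, 26), (law, 28, Quin, 7, 37), (law, 34, Quin, 7, 8), (p3, 23, Ivy, 8, 34), (p3, 26, Ivy, 8, 31), (p3, 38, Ivy, 8, 26), (x3, 23, Ola, 8, 34), (x3, 26, Ola, 8, 31), (x3, 38, Ola, 8, 26)}.
π_{dept, floor} gives {(bio, 8), (eng, 8), (hr, 8), (law, 7), (p3, 8), (x3, 8)} (11 duplicate(s) eliminated).

{(bio, 8), (eng, 8), (hr, 8), (law, 7), (p3, 8), (x3, 8)}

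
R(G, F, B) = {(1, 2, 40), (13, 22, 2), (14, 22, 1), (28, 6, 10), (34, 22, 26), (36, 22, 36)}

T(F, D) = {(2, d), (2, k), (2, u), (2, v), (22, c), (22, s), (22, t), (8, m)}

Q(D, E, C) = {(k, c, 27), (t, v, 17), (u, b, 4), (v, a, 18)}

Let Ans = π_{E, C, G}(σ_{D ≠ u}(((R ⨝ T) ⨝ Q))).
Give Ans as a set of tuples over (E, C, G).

{(a, 18, 1), (c, 27, 1), (v, 17, 13), (v, 17, 14), (v, 17, 34), (v, 17, 36)}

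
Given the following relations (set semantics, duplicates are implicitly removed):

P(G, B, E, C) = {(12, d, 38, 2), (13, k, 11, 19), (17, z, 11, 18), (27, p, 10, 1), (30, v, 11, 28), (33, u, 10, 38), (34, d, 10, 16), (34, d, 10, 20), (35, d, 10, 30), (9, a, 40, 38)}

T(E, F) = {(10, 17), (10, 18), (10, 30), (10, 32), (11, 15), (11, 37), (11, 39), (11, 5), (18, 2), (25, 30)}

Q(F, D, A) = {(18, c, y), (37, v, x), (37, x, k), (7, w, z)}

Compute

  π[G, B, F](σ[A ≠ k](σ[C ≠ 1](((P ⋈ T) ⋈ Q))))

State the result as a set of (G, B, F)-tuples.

{(13, k, 37), (17, z, 37), (30, v, 37), (33, u, 18), (34, d, 18), (35, d, 18)}

P ⋈ T (natural join on E): {(13, k, 11, 19, 15), (13, k, 11, 19, 37), (13, k, 11, 19, 39), (13, k, 11, 19, 5), (17, z, 11, 18, 15), (17, z, 11, 18, 37), (17, z, 11, 18, 39), (17, z, 11, 18, 5), (27, p, 10, 1, 17), (27, p, 10, 1, 18), (27, p, 10, 1, 30), (27, p, 10, 1, 32), (30, v, 11, 28, 15), (30, v, 11, 28, 37), (30, v, 11, 28, 39), (30, v, 11, 28, 5), (33, u, 10, 38, 17), (33, u, 10, 38, 18), (33, u, 10, 38, 30), (33, u, 10, 38, 32), (34, d, 10, 16, 17), (34, d, 10, 16, 18), (34, d, 10, 16, 30), (34, d, 10, 16, 32), (34, d, 10, 20, 17), (34, d, 10, 20, 18), (34, d, 10, 20, 30), (34, d, 10, 20, 32), (35, d, 10, 30, 17), (35, d, 10, 30, 18), (35, d, 10, 30, 30), (35, d, 10, 30, 32)}
(P ⋈ T) ⋈ Q (natural join on F): {(13, k, 11, 19, 37, v, x), (13, k, 11, 19, 37, x, k), (17, z, 11, 18, 37, v, x), (17, z, 11, 18, 37, x, k), (27, p, 10, 1, 18, c, y), (30, v, 11, 28, 37, v, x), (30, v, 11, 28, 37, x, k), (33, u, 10, 38, 18, c, y), (34, d, 10, 16, 18, c, y), (34, d, 10, 20, 18, c, y), (35, d, 10, 30, 18, c, y)}
σ[C ≠ 1]: keep tuples satisfying C ≠ 1 → {(13, k, 11, 19, 37, v, x), (13, k, 11, 19, 37, x, k), (17, z, 11, 18, 37, v, x), (17, z, 11, 18, 37, x, k), (30, v, 11, 28, 37, v, x), (30, v, 11, 28, 37, x, k), (33, u, 10, 38, 18, c, y), (34, d, 10, 16, 18, c, y), (34, d, 10, 20, 18, c, y), (35, d, 10, 30, 18, c, y)}
σ[A ≠ k]: keep tuples satisfying A ≠ k → {(13, k, 11, 19, 37, v, x), (17, z, 11, 18, 37, v, x), (30, v, 11, 28, 37, v, x), (33, u, 10, 38, 18, c, y), (34, d, 10, 16, 18, c, y), (34, d, 10, 20, 18, c, y), (35, d, 10, 30, 18, c, y)}
Projecting to G, B, F (1 duplicate(s) eliminated): {(13, k, 37), (17, z, 37), (30, v, 37), (33, u, 18), (34, d, 18), (35, d, 18)}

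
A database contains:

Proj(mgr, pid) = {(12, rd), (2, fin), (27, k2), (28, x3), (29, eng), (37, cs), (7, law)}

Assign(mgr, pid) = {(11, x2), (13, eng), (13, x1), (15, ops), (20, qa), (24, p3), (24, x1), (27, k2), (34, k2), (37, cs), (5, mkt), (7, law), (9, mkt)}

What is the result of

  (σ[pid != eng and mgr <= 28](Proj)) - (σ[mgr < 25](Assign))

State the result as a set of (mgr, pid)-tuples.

Apply σ_{pid != eng and mgr <= 28}; surviving tuples: {(12, rd), (2, fin), (27, k2), (28, x3), (7, law)}
Apply σ_{mgr < 25}; surviving tuples: {(11, x2), (13, eng), (13, x1), (15, ops), (20, qa), (24, p3), (24, x1), (5, mkt), (7, law), (9, mkt)}
Set difference of the two operands is {(12, rd), (2, fin), (27, k2), (28, x3)}.

{(12, rd), (2, fin), (27, k2), (28, x3)}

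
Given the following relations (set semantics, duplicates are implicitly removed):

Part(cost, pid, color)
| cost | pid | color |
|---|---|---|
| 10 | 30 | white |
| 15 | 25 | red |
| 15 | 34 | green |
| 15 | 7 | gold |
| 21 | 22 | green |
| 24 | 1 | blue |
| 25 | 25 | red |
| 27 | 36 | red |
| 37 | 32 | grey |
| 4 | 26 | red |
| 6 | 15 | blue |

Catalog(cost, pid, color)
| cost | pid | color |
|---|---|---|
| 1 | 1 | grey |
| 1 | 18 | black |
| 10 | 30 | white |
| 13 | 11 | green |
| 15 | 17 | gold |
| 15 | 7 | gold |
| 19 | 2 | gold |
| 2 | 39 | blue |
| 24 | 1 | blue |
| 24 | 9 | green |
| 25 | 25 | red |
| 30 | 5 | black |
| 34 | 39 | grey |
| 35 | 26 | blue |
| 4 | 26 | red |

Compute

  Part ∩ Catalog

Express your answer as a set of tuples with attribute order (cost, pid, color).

{(10, 30, white), (15, 7, gold), (24, 1, blue), (25, 25, red), (4, 26, red)}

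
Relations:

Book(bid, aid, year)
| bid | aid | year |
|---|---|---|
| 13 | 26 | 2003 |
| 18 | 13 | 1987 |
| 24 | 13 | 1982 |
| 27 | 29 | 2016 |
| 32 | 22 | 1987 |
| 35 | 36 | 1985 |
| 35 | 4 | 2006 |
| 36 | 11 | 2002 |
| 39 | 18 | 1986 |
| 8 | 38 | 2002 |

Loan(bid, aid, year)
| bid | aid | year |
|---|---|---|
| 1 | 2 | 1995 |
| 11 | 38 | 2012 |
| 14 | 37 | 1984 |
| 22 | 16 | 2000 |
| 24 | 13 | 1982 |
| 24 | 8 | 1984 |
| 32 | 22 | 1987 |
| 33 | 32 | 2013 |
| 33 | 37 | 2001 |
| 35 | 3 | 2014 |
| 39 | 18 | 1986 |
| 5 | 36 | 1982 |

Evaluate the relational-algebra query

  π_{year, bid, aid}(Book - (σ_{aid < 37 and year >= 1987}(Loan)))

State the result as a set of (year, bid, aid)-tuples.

{(1982, 24, 13), (1985, 35, 36), (1986, 39, 18), (1987, 18, 13), (2002, 36, 11), (2002, 8, 38), (2003, 13, 26), (2006, 35, 4), (2016, 27, 29)}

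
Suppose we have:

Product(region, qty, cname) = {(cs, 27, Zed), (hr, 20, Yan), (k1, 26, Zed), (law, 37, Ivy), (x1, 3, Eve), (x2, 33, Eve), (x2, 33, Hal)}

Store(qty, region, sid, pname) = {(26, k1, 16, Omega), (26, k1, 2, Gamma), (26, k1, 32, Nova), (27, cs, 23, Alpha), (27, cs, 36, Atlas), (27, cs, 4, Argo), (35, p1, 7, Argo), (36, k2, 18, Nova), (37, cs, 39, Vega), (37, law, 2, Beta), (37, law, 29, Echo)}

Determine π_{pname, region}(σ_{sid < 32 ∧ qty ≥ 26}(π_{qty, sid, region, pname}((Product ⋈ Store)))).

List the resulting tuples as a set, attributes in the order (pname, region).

{(Alpha, cs), (Argo, cs), (Beta, law), (Echo, law), (Gamma, k1), (Omega, k1)}

Natural join on region, qty: {(cs, 27, Zed, 23, Alpha), (cs, 27, Zed, 36, Atlas), (cs, 27, Zed, 4, Argo), (k1, 26, Zed, 16, Omega), (k1, 26, Zed, 2, Gamma), (k1, 26, Zed, 32, Nova), (law, 37, Ivy, 2, Beta), (law, 37, Ivy, 29, Echo)}
π[qty, sid, region, pname]: project onto (qty, sid, region, pname) → {(26, 16, k1, Omega), (26, 2, k1, Gamma), (26, 32, k1, Nova), (27, 23, cs, Alpha), (27, 36, cs, Atlas), (27, 4, cs, Argo), (37, 2, law, Beta), (37, 29, law, Echo)}
Selection sid < 32 ∧ qty ≥ 26: {(26, 16, k1, Omega), (26, 2, k1, Gamma), (27, 23, cs, Alpha), (27, 4, cs, Argo), (37, 2, law, Beta), (37, 29, law, Echo)}
π[pname, region]: project onto (pname, region) → {(Alpha, cs), (Argo, cs), (Beta, law), (Echo, law), (Gamma, k1), (Omega, k1)}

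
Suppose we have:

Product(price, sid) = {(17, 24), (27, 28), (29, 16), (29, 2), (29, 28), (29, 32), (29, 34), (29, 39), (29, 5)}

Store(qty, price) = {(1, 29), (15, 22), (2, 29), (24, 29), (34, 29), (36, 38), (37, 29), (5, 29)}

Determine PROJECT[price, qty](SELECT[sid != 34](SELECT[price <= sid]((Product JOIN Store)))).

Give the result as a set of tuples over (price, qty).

{(29, 1), (29, 2), (29, 24), (29, 34), (29, 37), (29, 5)}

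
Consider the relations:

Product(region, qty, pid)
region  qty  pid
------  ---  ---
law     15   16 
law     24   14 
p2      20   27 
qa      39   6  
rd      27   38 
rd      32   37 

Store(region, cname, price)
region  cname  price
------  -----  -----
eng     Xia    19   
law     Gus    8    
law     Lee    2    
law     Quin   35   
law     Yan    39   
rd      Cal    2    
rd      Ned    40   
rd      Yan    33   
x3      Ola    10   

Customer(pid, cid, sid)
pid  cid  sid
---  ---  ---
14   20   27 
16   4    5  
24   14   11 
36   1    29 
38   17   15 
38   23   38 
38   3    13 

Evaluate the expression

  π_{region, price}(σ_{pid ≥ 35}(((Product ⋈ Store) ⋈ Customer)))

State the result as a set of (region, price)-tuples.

{(rd, 2), (rd, 33), (rd, 40)}

Natural join on region: {(law, 15, 16, Gus, 8), (law, 15, 16, Lee, 2), (law, 15, 16, Quin, 35), (law, 15, 16, Yan, 39), (law, 24, 14, Gus, 8), (law, 24, 14, Lee, 2), (law, 24, 14, Quin, 35), (law, 24, 14, Yan, 39), (rd, 27, 38, Cal, 2), (rd, 27, 38, Ned, 40), (rd, 27, 38, Yan, 33), (rd, 32, 37, Cal, 2), (rd, 32, 37, Ned, 40), (rd, 32, 37, Yan, 33)}
Natural join on pid: {(law, 15, 16, Gus, 8, 4, 5), (law, 15, 16, Lee, 2, 4, 5), (law, 15, 16, Quin, 35, 4, 5), (law, 15, 16, Yan, 39, 4, 5), (law, 24, 14, Gus, 8, 20, 27), (law, 24, 14, Lee, 2, 20, 27), (law, 24, 14, Quin, 35, 20, 27), (law, 24, 14, Yan, 39, 20, 27), (rd, 27, 38, Cal, 2, 17, 15), (rd, 27, 38, Cal, 2, 23, 38), (rd, 27, 38, Cal, 2, 3, 13), (rd, 27, 38, Ned, 40, 17, 15), (rd, 27, 38, Ned, 40, 23, 38), (rd, 27, 38, Ned, 40, 3, 13), (rd, 27, 38, Yan, 33, 17, 15), (rd, 27, 38, Yan, 33, 23, 38), (rd, 27, 38, Yan, 33, 3, 13)}
Selection pid ≥ 35: {(rd, 27, 38, Cal, 2, 17, 15), (rd, 27, 38, Cal, 2, 23, 38), (rd, 27, 38, Cal, 2, 3, 13), (rd, 27, 38, Ned, 40, 17, 15), (rd, 27, 38, Ned, 40, 23, 38), (rd, 27, 38, Ned, 40, 3, 13), (rd, 27, 38, Yan, 33, 17, 15), (rd, 27, 38, Yan, 33, 23, 38), (rd, 27, 38, Yan, 33, 3, 13)}
Keep only column(s) region, price (6 duplicate(s) eliminated): {(rd, 2), (rd, 33), (rd, 40)}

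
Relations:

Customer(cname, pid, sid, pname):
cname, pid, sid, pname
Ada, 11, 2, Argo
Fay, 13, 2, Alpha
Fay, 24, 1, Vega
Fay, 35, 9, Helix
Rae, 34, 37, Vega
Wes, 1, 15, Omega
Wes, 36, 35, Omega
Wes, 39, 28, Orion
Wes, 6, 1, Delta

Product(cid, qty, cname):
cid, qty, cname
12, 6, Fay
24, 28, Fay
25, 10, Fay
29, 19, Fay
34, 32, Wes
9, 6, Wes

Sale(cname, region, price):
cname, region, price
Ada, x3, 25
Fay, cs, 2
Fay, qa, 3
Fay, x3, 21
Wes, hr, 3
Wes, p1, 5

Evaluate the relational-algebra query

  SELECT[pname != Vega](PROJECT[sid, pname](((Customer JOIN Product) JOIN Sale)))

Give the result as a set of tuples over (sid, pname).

{(1, Delta), (15, Omega), (2, Alpha), (28, Orion), (35, Omega), (9, Helix)}

Joining Customer and Product on cname yields {(Fay, 13, 2, Alpha, 12, 6), (Fay, 13, 2, Alpha, 24, 28), (Fay, 13, 2, Alpha, 25, 10), (Fay, 13, 2, Alpha, 29, 19), (Fay, 24, 1, Vega, 12, 6), (Fay, 24, 1, Vega, 24, 28), (Fay, 24, 1, Vega, 25, 10), (Fay, 24, 1, Vega, 29, 19), (Fay, 35, 9, Helix, 12, 6), (Fay, 35, 9, Helix, 24, 28), (Fay, 35, 9, Helix, 25, 10), (Fay, 35, 9, Helix, 29, 19), (Wes, 1, 15, Omega, 34, 32), (Wes, 1, 15, Omega, 9, 6), (Wes, 36, 35, Omega, 34, 32), (Wes, 36, 35, Omega, 9, 6), (Wes, 39, 28, Orion, 34, 32), (Wes, 39, 28, Orion, 9, 6), (Wes, 6, 1, Delta, 34, 32), (Wes, 6, 1, Delta, 9, 6)}.
Joining (Customer JOIN Product) and Sale on cname yields {(Fay, 13, 2, Alpha, 12, 6, cs, 2), (Fay, 13, 2, Alpha, 12, 6, qa, 3), (Fay, 13, 2, Alpha, 12, 6, x3, 21), (Fay, 13, 2, Alpha, 24, 28, cs, 2), (Fay, 13, 2, Alpha, 24, 28, qa, 3), (Fay, 13, 2, Alpha, 24, 28, x3, 21), (Fay, 13, 2, Alpha, 25, 10, cs, 2), (Fay, 13, 2, Alpha, 25, 10, qa, 3), (Fay, 13, 2, Alpha, 25, 10, x3, 21), (Fay, 13, 2, Alpha, 29, 19, cs, 2), (Fay, 13, 2, Alpha, 29, 19, qa, 3), (Fay, 13, 2, Alpha, 29, 19, x3, 21), (Fay, 24, 1, Vega, 12, 6, cs, 2), (Fay, 24, 1, Vega, 12, 6, qa, 3), (Fay, 24, 1, Vega, 12, 6, x3, 21), (Fay, 24, 1, Vega, 24, 28, cs, 2), (Fay, 24, 1, Vega, 24, 28, qa, 3), (Fay, 24, 1, Vega, 24, 28, x3, 21), (Fay, 24, 1, Vega, 25, 10, cs, 2), (Fay, 24, 1, Vega, 25, 10, qa, 3), (Fay, 24, 1, Vega, 25, 10, x3, 21), (Fay, 24, 1, Vega, 29, 19, cs, 2), (Fay, 24, 1, Vega, 29, 19, qa, 3), (Fay, 24, 1, Vega, 29, 19, x3, 21), (Fay, 35, 9, Helix, 12, 6, cs, 2), (Fay, 35, 9, Helix, 12, 6, qa, 3), (Fay, 35, 9, Helix, 12, 6, x3, 21), (Fay, 35, 9, Helix, 24, 28, cs, 2), (Fay, 35, 9, Helix, 24, 28, qa, 3), (Fay, 35, 9, Helix, 24, 28, x3, 21), (Fay, 35, 9, Helix, 25, 10, cs, 2), (Fay, 35, 9, Helix, 25, 10, qa, 3), (Fay, 35, 9, Helix, 25, 10, x3, 21), (Fay, 35, 9, Helix, 29, 19, cs, 2), (Fay, 35, 9, Helix, 29, 19, qa, 3), (Fay, 35, 9, Helix, 29, 19, x3, 21), (Wes, 1, 15, Omega, 34, 32, hr, 3), (Wes, 1, 15, Omega, 34, 32, p1, 5), (Wes, 1, 15, Omega, 9, 6, hr, 3), (Wes, 1, 15, Omega, 9, 6, p1, 5), (Wes, 36, 35, Omega, 34, 32, hr, 3), (Wes, 36, 35, Omega, 34, 32, p1, 5), (Wes, 36, 35, Omega, 9, 6, hr, 3), (Wes, 36, 35, Omega, 9, 6, p1, 5), (Wes, 39, 28, Orion, 34, 32, hr, 3), (Wes, 39, 28, Orion, 34, 32, p1, 5), (Wes, 39, 28, Orion, 9, 6, hr, 3), (Wes, 39, 28, Orion, 9, 6, p1, 5), (Wes, 6, 1, Delta, 34, 32, hr, 3), (Wes, 6, 1, Delta, 34, 32, p1, 5), (Wes, 6, 1, Delta, 9, 6, hr, 3), (Wes, 6, 1, Delta, 9, 6, p1, 5)}.
Projecting to sid, pname (45 duplicate(s) eliminated): {(1, Delta), (1, Vega), (15, Omega), (2, Alpha), (28, Orion), (35, Omega), (9, Helix)}
σ[pname != Vega]: keep tuples satisfying pname != Vega → {(1, Delta), (15, Omega), (2, Alpha), (28, Orion), (35, Omega), (9, Helix)}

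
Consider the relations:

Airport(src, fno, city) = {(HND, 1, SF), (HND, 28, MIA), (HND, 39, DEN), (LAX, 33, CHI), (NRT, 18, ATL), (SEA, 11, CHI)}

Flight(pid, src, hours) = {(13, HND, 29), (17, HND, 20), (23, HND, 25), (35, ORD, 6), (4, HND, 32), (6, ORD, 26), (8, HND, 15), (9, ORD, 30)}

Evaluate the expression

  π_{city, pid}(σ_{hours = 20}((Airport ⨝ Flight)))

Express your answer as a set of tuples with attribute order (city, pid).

{(DEN, 17), (MIA, 17), (SF, 17)}

Airport ⋈ Flight (natural join on src): {(HND, 1, SF, 13, 29), (HND, 1, SF, 17, 20), (HND, 1, SF, 23, 25), (HND, 1, SF, 4, 32), (HND, 1, SF, 8, 15), (HND, 28, MIA, 13, 29), (HND, 28, MIA, 17, 20), (HND, 28, MIA, 23, 25), (HND, 28, MIA, 4, 32), (HND, 28, MIA, 8, 15), (HND, 39, DEN, 13, 29), (HND, 39, DEN, 17, 20), (HND, 39, DEN, 23, 25), (HND, 39, DEN, 4, 32), (HND, 39, DEN, 8, 15)}
Selection hours = 20: {(HND, 1, SF, 17, 20), (HND, 28, MIA, 17, 20), (HND, 39, DEN, 17, 20)}
π[city, pid]: project onto (city, pid) → {(DEN, 17), (MIA, 17), (SF, 17)}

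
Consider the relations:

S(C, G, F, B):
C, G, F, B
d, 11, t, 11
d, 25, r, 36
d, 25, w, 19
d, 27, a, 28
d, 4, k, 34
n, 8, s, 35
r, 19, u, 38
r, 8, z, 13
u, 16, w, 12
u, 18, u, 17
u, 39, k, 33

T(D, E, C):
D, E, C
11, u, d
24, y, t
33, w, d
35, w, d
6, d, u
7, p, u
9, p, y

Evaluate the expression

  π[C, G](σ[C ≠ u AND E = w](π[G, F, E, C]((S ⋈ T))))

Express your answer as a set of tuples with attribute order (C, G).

S ⋈ T (natural join on C): {(d, 11, t, 11, 11, u), (d, 11, t, 11, 33, w), (d, 11, t, 11, 35, w), (d, 25, r, 36, 11, u), (d, 25, r, 36, 33, w), (d, 25, r, 36, 35, w), (d, 25, w, 19, 11, u), (d, 25, w, 19, 33, w), (d, 25, w, 19, 35, w), (d, 27, a, 28, 11, u), (d, 27, a, 28, 33, w), (d, 27, a, 28, 35, w), (d, 4, k, 34, 11, u), (d, 4, k, 34, 33, w), (d, 4, k, 34, 35, w), (u, 16, w, 12, 6, d), (u, 16, w, 12, 7, p), (u, 18, u, 17, 6, d), (u, 18, u, 17, 7, p), (u, 39, k, 33, 6, d), (u, 39, k, 33, 7, p)}
π_{G, F, E, C} gives {(11, t, u, d), (11, t, w, d), (16, w, d, u), (16, w, p, u), (18, u, d, u), (18, u, p, u), (25, r, u, d), (25, r, w, d), (25, w, u, d), (25, w, w, d), (27, a, u, d), (27, a, w, d), (39, k, d, u), (39, k, p, u), (4, k, u, d), (4, k, w, d)} (5 duplicate(s) eliminated).
Filtering on C ≠ u AND E = w leaves {(11, t, w, d), (25, r, w, d), (25, w, w, d), (27, a, w, d), (4, k, w, d)}.
π_{C, G} gives {(d, 11), (d, 25), (d, 27), (d, 4)} (1 duplicate(s) eliminated).

{(d, 11), (d, 25), (d, 27), (d, 4)}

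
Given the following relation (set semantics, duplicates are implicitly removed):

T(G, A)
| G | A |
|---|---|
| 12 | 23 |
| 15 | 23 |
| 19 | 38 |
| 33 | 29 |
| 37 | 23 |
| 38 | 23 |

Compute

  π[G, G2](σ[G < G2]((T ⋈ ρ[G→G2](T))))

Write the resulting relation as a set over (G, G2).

{(12, 15), (12, 37), (12, 38), (15, 37), (15, 38), (37, 38)}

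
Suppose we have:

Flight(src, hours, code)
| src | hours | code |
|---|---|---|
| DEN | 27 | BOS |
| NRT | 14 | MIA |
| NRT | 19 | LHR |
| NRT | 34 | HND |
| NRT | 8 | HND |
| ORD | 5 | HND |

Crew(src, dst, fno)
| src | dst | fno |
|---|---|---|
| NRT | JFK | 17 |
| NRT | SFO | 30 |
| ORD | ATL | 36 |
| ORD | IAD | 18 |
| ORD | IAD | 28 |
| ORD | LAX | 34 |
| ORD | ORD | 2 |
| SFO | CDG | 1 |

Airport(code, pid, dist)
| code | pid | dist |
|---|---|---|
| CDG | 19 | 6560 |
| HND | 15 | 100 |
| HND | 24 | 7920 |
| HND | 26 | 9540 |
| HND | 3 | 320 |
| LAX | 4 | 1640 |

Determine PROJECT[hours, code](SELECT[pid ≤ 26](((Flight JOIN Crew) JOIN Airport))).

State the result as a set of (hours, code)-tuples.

Joining Flight and Crew on src yields {(NRT, 14, MIA, JFK, 17), (NRT, 14, MIA, SFO, 30), (NRT, 19, LHR, JFK, 17), (NRT, 19, LHR, SFO, 30), (NRT, 34, HND, JFK, 17), (NRT, 34, HND, SFO, 30), (NRT, 8, HND, JFK, 17), (NRT, 8, HND, SFO, 30), (ORD, 5, HND, ATL, 36), (ORD, 5, HND, IAD, 18), (ORD, 5, HND, IAD, 28), (ORD, 5, HND, LAX, 34), (ORD, 5, HND, ORD, 2)}.
Joining (Flight JOIN Crew) and Airport on code yields {(NRT, 34, HND, JFK, 17, 15, 100), (NRT, 34, HND, JFK, 17, 24, 7920), (NRT, 34, HND, JFK, 17, 26, 9540), (NRT, 34, HND, JFK, 17, 3, 320), (NRT, 34, HND, SFO, 30, 15, 100), (NRT, 34, HND, SFO, 30, 24, 7920), (NRT, 34, HND, SFO, 30, 26, 9540), (NRT, 34, HND, SFO, 30, 3, 320), (NRT, 8, HND, JFK, 17, 15, 100), (NRT, 8, HND, JFK, 17, 24, 7920), (NRT, 8, HND, JFK, 17, 26, 9540), (NRT, 8, HND, JFK, 17, 3, 320), (NRT, 8, HND, SFO, 30, 15, 100), (NRT, 8, HND, SFO, 30, 24, 7920), (NRT, 8, HND, SFO, 30, 26, 9540), (NRT, 8, HND, SFO, 30, 3, 320), (ORD, 5, HND, ATL, 36, 15, 100), (ORD, 5, HND, ATL, 36, 24, 7920), (ORD, 5, HND, ATL, 36, 26, 9540), (ORD, 5, HND, ATL, 36, 3, 320), (ORD, 5, HND, IAD, 18, 15, 100), (ORD, 5, HND, IAD, 18, 24, 7920), (ORD, 5, HND, IAD, 18, 26, 9540), (ORD, 5, HND, IAD, 18, 3, 320), (ORD, 5, HND, IAD, 28, 15, 100), (ORD, 5, HND, IAD, 28, 24, 7920), (ORD, 5, HND, IAD, 28, 26, 9540), (ORD, 5, HND, IAD, 28, 3, 320), (ORD, 5, HND, LAX, 34, 15, 100), (ORD, 5, HND, LAX, 34, 24, 7920), (ORD, 5, HND, LAX, 34, 26, 9540), (ORD, 5, HND, LAX, 34, 3, 320), (ORD, 5, HND, ORD, 2, 15, 100), (ORD, 5, HND, ORD, 2, 24, 7920), (ORD, 5, HND, ORD, 2, 26, 9540), (ORD, 5, HND, ORD, 2, 3, 320)}.
σ[pid ≤ 26]: keep tuples satisfying pid ≤ 26 → {(NRT, 34, HND, JFK, 17, 15, 100), (NRT, 34, HND, JFK, 17, 24, 7920), (NRT, 34, HND, JFK, 17, 26, 9540), (NRT, 34, HND, JFK, 17, 3, 320), (NRT, 34, HND, SFO, 30, 15, 100), (NRT, 34, HND, SFO, 30, 24, 7920), (NRT, 34, HND, SFO, 30, 26, 9540), (NRT, 34, HND, SFO, 30, 3, 320), (NRT, 8, HND, JFK, 17, 15, 100), (NRT, 8, HND, JFK, 17, 24, 7920), (NRT, 8, HND, JFK, 17, 26, 9540), (NRT, 8, HND, JFK, 17, 3, 320), (NRT, 8, HND, SFO, 30, 15, 100), (NRT, 8, HND, SFO, 30, 24, 7920), (NRT, 8, HND, SFO, 30, 26, 9540), (NRT, 8, HND, SFO, 30, 3, 320), (ORD, 5, HND, ATL, 36, 15, 100), (ORD, 5, HND, ATL, 36, 24, 7920), (ORD, 5, HND, ATL, 36, 26, 9540), (ORD, 5, HND, ATL, 36, 3, 320), (ORD, 5, HND, IAD, 18, 15, 100), (ORD, 5, HND, IAD, 18, 24, 7920), (ORD, 5, HND, IAD, 18, 26, 9540), (ORD, 5, HND, IAD, 18, 3, 320), (ORD, 5, HND, IAD, 28, 15, 100), (ORD, 5, HND, IAD, 28, 24, 7920), (ORD, 5, HND, IAD, 28, 26, 9540), (ORD, 5, HND, IAD, 28, 3, 320), (ORD, 5, HND, LAX, 34, 15, 100), (ORD, 5, HND, LAX, 34, 24, 7920), (ORD, 5, HND, LAX, 34, 26, 9540), (ORD, 5, HND, LAX, 34, 3, 320), (ORD, 5, HND, ORD, 2, 15, 100), (ORD, 5, HND, ORD, 2, 24, 7920), (ORD, 5, HND, ORD, 2, 26, 9540), (ORD, 5, HND, ORD, 2, 3, 320)}
Keep only column(s) hours, code (33 duplicate(s) eliminated): {(34, HND), (5, HND), (8, HND)}

{(34, HND), (5, HND), (8, HND)}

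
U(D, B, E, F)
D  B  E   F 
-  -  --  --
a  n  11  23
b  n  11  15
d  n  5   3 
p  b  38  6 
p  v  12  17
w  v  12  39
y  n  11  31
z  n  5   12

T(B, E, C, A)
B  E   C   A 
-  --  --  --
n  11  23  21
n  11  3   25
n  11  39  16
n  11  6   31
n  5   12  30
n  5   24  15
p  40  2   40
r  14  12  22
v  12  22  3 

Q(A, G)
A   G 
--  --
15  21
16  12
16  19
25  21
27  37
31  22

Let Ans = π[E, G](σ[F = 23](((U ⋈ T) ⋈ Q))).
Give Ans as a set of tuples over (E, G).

Natural join on B, E: {(a, n, 11, 23, 23, 21), (a, n, 11, 23, 3, 25), (a, n, 11, 23, 39, 16), (a, n, 11, 23, 6, 31), (b, n, 11, 15, 23, 21), (b, n, 11, 15, 3, 25), (b, n, 11, 15, 39, 16), (b, n, 11, 15, 6, 31), (d, n, 5, 3, 12, 30), (d, n, 5, 3, 24, 15), (p, v, 12, 17, 22, 3), (w, v, 12, 39, 22, 3), (y, n, 11, 31, 23, 21), (y, n, 11, 31, 3, 25), (y, n, 11, 31, 39, 16), (y, n, 11, 31, 6, 31), (z, n, 5, 12, 12, 30), (z, n, 5, 12, 24, 15)}
Natural join on A: {(a, n, 11, 23, 3, 25, 21), (a, n, 11, 23, 39, 16, 12), (a, n, 11, 23, 39, 16, 19), (a, n, 11, 23, 6, 31, 22), (b, n, 11, 15, 3, 25, 21), (b, n, 11, 15, 39, 16, 12), (b, n, 11, 15, 39, 16, 19), (b, n, 11, 15, 6, 31, 22), (d, n, 5, 3, 24, 15, 21), (y, n, 11, 31, 3, 25, 21), (y, n, 11, 31, 39, 16, 12), (y, n, 11, 31, 39, 16, 19), (y, n, 11, 31, 6, 31, 22), (z, n, 5, 12, 24, 15, 21)}
Selection F = 23: {(a, n, 11, 23, 3, 25, 21), (a, n, 11, 23, 39, 16, 12), (a, n, 11, 23, 39, 16, 19), (a, n, 11, 23, 6, 31, 22)}
Keep only column(s) E, G: {(11, 12), (11, 19), (11, 21), (11, 22)}

{(11, 12), (11, 19), (11, 21), (11, 22)}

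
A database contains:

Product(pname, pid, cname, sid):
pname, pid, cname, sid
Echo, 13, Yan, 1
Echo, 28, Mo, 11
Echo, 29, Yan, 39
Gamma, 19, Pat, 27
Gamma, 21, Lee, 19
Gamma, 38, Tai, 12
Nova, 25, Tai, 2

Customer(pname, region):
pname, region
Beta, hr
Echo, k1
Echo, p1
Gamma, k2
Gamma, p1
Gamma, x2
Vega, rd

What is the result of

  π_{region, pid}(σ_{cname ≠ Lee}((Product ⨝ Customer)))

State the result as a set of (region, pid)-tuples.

Joining Product and Customer on pname yields {(Echo, 13, Yan, 1, k1), (Echo, 13, Yan, 1, p1), (Echo, 28, Mo, 11, k1), (Echo, 28, Mo, 11, p1), (Echo, 29, Yan, 39, k1), (Echo, 29, Yan, 39, p1), (Gamma, 19, Pat, 27, k2), (Gamma, 19, Pat, 27, p1), (Gamma, 19, Pat, 27, x2), (Gamma, 21, Lee, 19, k2), (Gamma, 21, Lee, 19, p1), (Gamma, 21, Lee, 19, x2), (Gamma, 38, Tai, 12, k2), (Gamma, 38, Tai, 12, p1), (Gamma, 38, Tai, 12, x2)}.
Selection cname ≠ Lee: {(Echo, 13, Yan, 1, k1), (Echo, 13, Yan, 1, p1), (Echo, 28, Mo, 11, k1), (Echo, 28, Mo, 11, p1), (Echo, 29, Yan, 39, k1), (Echo, 29, Yan, 39, p1), (Gamma, 19, Pat, 27, k2), (Gamma, 19, Pat, 27, p1), (Gamma, 19, Pat, 27, x2), (Gamma, 38, Tai, 12, k2), (Gamma, 38, Tai, 12, p1), (Gamma, 38, Tai, 12, x2)}
Keep only column(s) region, pid: {(k1, 13), (k1, 28), (k1, 29), (k2, 19), (k2, 38), (p1, 13), (p1, 19), (p1, 28), (p1, 29), (p1, 38), (x2, 19), (x2, 38)}

{(k1, 13), (k1, 28), (k1, 29), (k2, 19), (k2, 38), (p1, 13), (p1, 19), (p1, 28), (p1, 29), (p1, 38), (x2, 19), (x2, 38)}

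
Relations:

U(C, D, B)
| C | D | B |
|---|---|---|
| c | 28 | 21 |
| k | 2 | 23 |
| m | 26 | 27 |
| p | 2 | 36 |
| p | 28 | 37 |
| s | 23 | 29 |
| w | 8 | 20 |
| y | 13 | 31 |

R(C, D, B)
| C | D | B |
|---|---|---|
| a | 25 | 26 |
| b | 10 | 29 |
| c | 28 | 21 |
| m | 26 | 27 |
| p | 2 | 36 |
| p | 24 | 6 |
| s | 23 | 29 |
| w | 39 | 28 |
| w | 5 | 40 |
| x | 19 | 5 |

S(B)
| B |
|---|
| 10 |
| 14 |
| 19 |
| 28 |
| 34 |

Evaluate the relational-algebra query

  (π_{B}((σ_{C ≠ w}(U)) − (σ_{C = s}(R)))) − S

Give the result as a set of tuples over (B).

Filtering on C ≠ w leaves {(c, 28, 21), (k, 2, 23), (m, 26, 27), (p, 2, 36), (p, 28, 37), (s, 23, 29), (y, 13, 31)}.
Filtering on C = s leaves {(s, 23, 29)}.
Taking the difference: {(c, 28, 21), (k, 2, 23), (m, 26, 27), (p, 2, 36), (p, 28, 37), (y, 13, 31)}
π[B]: project onto (B) → {21, 23, 27, 31, 36, 37}
Taking the difference: {21, 23, 27, 31, 36, 37}

{21, 23, 27, 31, 36, 37}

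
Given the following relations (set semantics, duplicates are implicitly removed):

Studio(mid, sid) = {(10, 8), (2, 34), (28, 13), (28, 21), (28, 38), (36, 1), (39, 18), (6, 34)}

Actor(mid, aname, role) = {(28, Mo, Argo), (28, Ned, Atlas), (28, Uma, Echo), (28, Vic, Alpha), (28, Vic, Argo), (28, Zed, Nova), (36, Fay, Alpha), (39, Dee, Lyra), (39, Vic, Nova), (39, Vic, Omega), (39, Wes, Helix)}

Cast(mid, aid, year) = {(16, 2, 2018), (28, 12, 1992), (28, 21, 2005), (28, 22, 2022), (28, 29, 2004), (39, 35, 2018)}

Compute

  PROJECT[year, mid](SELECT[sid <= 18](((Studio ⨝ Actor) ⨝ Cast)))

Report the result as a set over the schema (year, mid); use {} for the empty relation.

{(1992, 28), (2004, 28), (2005, 28), (2018, 39), (2022, 28)}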